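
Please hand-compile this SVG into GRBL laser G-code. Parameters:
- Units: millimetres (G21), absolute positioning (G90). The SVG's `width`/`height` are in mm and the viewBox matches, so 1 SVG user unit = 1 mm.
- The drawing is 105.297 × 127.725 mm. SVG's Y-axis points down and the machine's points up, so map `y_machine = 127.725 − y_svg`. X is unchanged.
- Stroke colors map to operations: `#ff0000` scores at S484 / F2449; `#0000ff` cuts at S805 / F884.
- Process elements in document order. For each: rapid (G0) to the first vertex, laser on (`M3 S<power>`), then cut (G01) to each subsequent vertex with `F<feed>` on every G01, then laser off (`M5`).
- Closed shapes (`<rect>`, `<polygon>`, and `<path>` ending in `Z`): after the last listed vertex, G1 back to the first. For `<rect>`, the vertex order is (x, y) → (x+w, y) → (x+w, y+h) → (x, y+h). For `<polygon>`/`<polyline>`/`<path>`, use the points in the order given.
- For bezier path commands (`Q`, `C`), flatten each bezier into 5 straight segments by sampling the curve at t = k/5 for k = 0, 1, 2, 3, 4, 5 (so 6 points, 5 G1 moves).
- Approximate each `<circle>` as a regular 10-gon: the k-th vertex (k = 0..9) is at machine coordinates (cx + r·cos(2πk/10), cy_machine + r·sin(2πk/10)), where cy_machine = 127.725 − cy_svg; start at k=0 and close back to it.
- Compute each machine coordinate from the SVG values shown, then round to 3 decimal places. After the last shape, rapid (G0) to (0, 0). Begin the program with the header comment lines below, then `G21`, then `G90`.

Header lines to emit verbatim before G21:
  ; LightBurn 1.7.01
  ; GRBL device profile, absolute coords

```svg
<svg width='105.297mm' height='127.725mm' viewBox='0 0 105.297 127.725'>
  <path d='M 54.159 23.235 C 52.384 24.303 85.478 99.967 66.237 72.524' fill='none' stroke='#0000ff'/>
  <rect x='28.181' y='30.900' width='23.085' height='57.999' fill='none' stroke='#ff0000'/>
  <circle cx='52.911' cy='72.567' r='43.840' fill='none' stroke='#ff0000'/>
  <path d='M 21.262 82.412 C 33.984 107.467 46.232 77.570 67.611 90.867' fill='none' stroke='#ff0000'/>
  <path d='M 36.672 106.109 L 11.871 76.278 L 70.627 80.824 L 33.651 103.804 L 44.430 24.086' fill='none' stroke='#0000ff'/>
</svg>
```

; LightBurn 1.7.01
; GRBL device profile, absolute coords
G21
G90
G0 X54.159 Y104.490
M3 S805
G01 X56.581 Y96.319 F884
G01 X63.185 Y78.775 F884
G01 X69.786 Y60.388 F884
G01 X72.199 Y49.686 F884
G01 X66.237 Y55.201 F884
M5
G0 X28.181 Y96.825
M3 S484
G01 X51.266 Y96.825 F2449
G01 X51.266 Y38.826 F2449
G01 X28.181 Y38.826 F2449
G01 X28.181 Y96.825 F2449
M5
G0 X96.751 Y55.158
M3 S484
G01 X88.378 Y80.927 F2449
G01 X66.458 Y96.852 F2449
G01 X39.364 Y96.852 F2449
G01 X17.444 Y80.927 F2449
G01 X9.071 Y55.158 F2449
G01 X17.444 Y29.389 F2449
G01 X39.364 Y13.464 F2449
G01 X66.458 Y13.464 F2449
G01 X88.378 Y29.389 F2449
G01 X96.751 Y55.158 F2449
M5
G0 X21.262 Y45.313
M3 S484
G01 X28.915 Y36.089 F2449
G01 X36.916 Y35.343 F2449
G01 X45.724 Y38.363 F2449
G01 X55.802 Y40.438 F2449
G01 X67.611 Y36.858 F2449
M5
G0 X36.672 Y21.616
M3 S805
G01 X11.871 Y51.447 F884
G01 X70.627 Y46.901 F884
G01 X33.651 Y23.921 F884
G01 X44.430 Y103.639 F884
M5
G0 X0.000 Y0.000

viewBox `0 0 105.297 127.725` with mm width/height → 1 unit = 1 mm. Flip: y_m = 127.725 − y_svg.

**Shape 1** — `<path>` cubic bezier, stroke `#0000ff` → cut (S805, F884). Control points (SVG): P0=(54.159,23.235), P1=(52.384,24.303), P2=(85.478,99.967), P3=(66.237,72.524); sampled at t=k/5. Machine vertices: (54.159,104.490) → (56.581,96.319) → (63.185,78.775) → (69.786,60.388) → (72.199,49.686) → (66.237,55.201). Open path.

**Shape 2** — `<rect>` rectangle, stroke `#ff0000` → score (S484, F2449). Machine vertices: (28.181,96.825) → (51.266,96.825) → (51.266,38.826) → (28.181,38.826) → (28.181,96.825). Closed: final G1 returns to the first vertex.

**Shape 3** — `<circle>` circle, stroke `#ff0000` → score (S484, F2449). Machine vertices: (96.751,55.158) → (88.378,80.927) → (66.458,96.852) → (39.364,96.852) → (17.444,80.927) → (9.071,55.158) → (17.444,29.389) → (39.364,13.464) → (66.458,13.464) → (88.378,29.389) → (96.751,55.158). Closed: final G1 returns to the first vertex.

**Shape 4** — `<path>` cubic bezier, stroke `#ff0000` → score (S484, F2449). Control points (SVG): P0=(21.262,82.412), P1=(33.984,107.467), P2=(46.232,77.570), P3=(67.611,90.867); sampled at t=k/5. Machine vertices: (21.262,45.313) → (28.915,36.089) → (36.916,35.343) → (45.724,38.363) → (55.802,40.438) → (67.611,36.858). Open path.

**Shape 5** — `<path>` open polyline, stroke `#0000ff` → cut (S805, F884). Machine vertices: (36.672,21.616) → (11.871,51.447) → (70.627,46.901) → (33.651,23.921) → (44.430,103.639). Open path.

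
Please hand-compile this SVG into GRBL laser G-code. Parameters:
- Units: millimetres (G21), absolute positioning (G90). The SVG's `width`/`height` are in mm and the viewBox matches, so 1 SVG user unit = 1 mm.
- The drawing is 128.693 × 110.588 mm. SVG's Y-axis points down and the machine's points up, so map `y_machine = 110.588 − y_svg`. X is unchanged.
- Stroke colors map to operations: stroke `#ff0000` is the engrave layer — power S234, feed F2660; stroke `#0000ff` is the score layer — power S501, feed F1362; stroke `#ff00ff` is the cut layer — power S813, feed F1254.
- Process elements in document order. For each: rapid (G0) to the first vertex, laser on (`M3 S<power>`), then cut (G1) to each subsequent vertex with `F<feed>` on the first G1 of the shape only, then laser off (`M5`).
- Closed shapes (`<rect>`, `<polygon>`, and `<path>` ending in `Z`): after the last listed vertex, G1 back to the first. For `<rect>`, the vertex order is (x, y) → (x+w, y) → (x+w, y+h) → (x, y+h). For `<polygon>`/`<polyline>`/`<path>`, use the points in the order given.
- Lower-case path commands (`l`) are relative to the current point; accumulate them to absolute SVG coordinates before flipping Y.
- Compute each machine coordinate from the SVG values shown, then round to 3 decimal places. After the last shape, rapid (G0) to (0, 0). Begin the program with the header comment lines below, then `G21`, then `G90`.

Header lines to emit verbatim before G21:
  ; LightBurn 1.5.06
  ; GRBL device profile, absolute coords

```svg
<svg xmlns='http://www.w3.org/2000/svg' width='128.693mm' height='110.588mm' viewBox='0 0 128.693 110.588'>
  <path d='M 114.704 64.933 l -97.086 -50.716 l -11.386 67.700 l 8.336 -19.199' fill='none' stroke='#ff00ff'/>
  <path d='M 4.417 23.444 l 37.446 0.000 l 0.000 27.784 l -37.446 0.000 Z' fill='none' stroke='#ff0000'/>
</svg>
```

1 u = 1 mm; y_m = 110.588 − y.

[1] `<path>` open polyline, #ff00ff→cut S813 F1254: (114.704,45.655) → (17.618,96.371) → (6.232,28.671) → (14.568,47.870)

[2] `<path>` rectangle, #ff0000→engrave S234 F2660: (4.417,87.144) → (41.863,87.144) → (41.863,59.360) → (4.417,59.360) → (4.417,87.144) (closed)

; LightBurn 1.5.06
; GRBL device profile, absolute coords
G21
G90
G0 X114.704 Y45.655
M3 S813
G1 X17.618 Y96.371 F1254
G1 X6.232 Y28.671
G1 X14.568 Y47.870
M5
G0 X4.417 Y87.144
M3 S234
G1 X41.863 Y87.144 F2660
G1 X41.863 Y59.360
G1 X4.417 Y59.360
G1 X4.417 Y87.144
M5
G0 X0.000 Y0.000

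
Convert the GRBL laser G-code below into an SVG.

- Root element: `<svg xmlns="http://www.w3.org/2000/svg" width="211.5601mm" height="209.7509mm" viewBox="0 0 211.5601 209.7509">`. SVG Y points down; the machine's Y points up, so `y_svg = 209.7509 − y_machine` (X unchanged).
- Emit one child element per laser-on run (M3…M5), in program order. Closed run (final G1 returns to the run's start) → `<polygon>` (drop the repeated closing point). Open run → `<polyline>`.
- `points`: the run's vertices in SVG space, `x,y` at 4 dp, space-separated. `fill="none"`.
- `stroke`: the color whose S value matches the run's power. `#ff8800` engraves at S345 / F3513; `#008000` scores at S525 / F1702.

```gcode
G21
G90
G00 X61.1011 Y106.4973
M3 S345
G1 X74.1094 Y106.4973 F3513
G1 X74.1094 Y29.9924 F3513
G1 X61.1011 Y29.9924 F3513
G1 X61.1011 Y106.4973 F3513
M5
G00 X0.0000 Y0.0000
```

<svg xmlns="http://www.w3.org/2000/svg" width="211.5601mm" height="209.7509mm" viewBox="0 0 211.5601 209.7509">
  <polygon points="61.1011,103.2536 74.1094,103.2536 74.1094,179.7585 61.1011,179.7585" fill="none" stroke="#ff8800"/>
</svg>

Machine Y-up, SVG Y-down with viewBox height 209.7509, so y_svg = 209.7509 − y_machine; X carries over. Every run uses S345, so all elements get stroke `#ff8800` (engrave).

Run 1: The run returns to its start, so emit a `<polygon>` with points (Y-flipped): 61.1011,103.2536 74.1094,103.2536 74.1094,179.7585 61.1011,179.7585.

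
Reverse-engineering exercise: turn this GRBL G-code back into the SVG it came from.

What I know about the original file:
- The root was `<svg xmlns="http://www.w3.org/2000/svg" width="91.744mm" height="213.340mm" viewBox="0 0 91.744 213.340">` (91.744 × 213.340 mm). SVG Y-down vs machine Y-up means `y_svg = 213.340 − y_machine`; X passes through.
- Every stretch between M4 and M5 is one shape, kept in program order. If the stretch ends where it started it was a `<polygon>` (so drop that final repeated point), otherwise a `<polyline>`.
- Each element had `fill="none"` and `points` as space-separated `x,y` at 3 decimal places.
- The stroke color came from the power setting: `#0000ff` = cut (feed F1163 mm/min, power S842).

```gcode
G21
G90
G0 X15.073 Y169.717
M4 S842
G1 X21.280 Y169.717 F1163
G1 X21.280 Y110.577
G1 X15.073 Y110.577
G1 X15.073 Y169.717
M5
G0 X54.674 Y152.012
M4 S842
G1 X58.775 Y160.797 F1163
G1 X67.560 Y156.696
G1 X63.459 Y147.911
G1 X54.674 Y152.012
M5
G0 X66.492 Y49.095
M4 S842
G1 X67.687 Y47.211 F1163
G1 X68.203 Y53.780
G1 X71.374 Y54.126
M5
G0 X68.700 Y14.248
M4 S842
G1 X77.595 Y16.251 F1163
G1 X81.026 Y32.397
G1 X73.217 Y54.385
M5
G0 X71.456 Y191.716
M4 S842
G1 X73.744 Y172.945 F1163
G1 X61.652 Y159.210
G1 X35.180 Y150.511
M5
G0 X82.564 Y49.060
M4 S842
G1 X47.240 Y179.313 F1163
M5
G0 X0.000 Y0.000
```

<svg xmlns="http://www.w3.org/2000/svg" width="91.744mm" height="213.340mm" viewBox="0 0 91.744 213.340">
  <polygon points="15.073,43.623 21.280,43.623 21.280,102.763 15.073,102.763" fill="none" stroke="#0000ff"/>
  <polygon points="54.674,61.328 58.775,52.543 67.560,56.644 63.459,65.429" fill="none" stroke="#0000ff"/>
  <polyline points="66.492,164.245 67.687,166.129 68.203,159.560 71.374,159.214" fill="none" stroke="#0000ff"/>
  <polyline points="68.700,199.092 77.595,197.089 81.026,180.943 73.217,158.955" fill="none" stroke="#0000ff"/>
  <polyline points="71.456,21.624 73.744,40.395 61.652,54.130 35.180,62.829" fill="none" stroke="#0000ff"/>
  <polyline points="82.564,164.280 47.240,34.027" fill="none" stroke="#0000ff"/>
</svg>

Each laser-on run becomes one SVG element. Flip Y back into SVG space with y_svg = 213.340 − y_machine. Every run uses S842, so all elements get stroke `#0000ff` (cut).

Run 1: The run returns to its start, so emit a `<polygon>` with points (Y-flipped): 15.073,43.623 21.280,43.623 21.280,102.763 15.073,102.763.

Run 2: The run returns to its start, so emit a `<polygon>` with points (Y-flipped): 54.674,61.328 58.775,52.543 67.560,56.644 63.459,65.429.

Run 3: The run is open, so emit a `<polyline>` with points (Y-flipped): 66.492,164.245 67.687,166.129 68.203,159.560 71.374,159.214.

Run 4: The run is open, so emit a `<polyline>` with points (Y-flipped): 68.700,199.092 77.595,197.089 81.026,180.943 73.217,158.955.

Run 5: The run is open, so emit a `<polyline>` with points (Y-flipped): 71.456,21.624 73.744,40.395 61.652,54.130 35.180,62.829.

Run 6: The run is open, so emit a `<polyline>` with points (Y-flipped): 82.564,164.280 47.240,34.027.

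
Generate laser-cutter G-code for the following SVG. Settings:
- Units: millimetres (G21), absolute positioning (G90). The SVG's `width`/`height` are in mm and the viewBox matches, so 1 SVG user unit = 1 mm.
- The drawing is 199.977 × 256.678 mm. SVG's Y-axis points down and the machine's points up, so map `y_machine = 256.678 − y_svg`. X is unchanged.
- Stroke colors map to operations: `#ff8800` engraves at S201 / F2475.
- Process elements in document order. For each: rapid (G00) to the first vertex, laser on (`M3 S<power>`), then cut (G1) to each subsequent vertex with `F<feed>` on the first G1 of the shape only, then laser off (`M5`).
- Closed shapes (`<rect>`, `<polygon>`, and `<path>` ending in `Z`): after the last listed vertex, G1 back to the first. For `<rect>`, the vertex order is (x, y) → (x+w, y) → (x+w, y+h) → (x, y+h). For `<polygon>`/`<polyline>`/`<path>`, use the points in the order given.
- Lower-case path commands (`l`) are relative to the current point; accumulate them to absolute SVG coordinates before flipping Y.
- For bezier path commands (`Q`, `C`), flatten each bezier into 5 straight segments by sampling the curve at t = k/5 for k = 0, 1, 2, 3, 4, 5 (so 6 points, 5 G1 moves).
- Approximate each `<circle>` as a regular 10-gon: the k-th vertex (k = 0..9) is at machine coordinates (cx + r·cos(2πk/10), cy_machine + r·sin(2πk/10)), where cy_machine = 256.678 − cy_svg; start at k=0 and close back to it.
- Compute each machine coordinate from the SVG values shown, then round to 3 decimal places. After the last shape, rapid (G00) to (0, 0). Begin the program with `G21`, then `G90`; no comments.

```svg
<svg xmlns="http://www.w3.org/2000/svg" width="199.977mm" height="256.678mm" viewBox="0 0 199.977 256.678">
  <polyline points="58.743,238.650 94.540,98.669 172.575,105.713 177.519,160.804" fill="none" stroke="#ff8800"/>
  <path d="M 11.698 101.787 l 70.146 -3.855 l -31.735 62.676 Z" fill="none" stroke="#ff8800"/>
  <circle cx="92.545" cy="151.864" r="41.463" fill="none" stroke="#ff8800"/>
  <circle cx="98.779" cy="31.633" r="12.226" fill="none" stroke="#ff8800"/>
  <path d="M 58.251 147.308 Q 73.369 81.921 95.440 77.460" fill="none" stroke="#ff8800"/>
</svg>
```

G21
G90
G00 X58.743 Y18.028
M3 S201
G1 X94.540 Y158.009 F2475
G1 X172.575 Y150.965
G1 X177.519 Y95.874
M5
G00 X11.698 Y154.891
M3 S201
G1 X81.844 Y158.746 F2475
G1 X50.109 Y96.070
G1 X11.698 Y154.891
M5
G00 X134.008 Y104.814
M3 S201
G1 X126.089 Y129.185 F2475
G1 X105.358 Y144.248
G1 X79.732 Y144.248
G1 X59.001 Y129.185
G1 X51.082 Y104.814
G1 X59.001 Y80.443
G1 X79.732 Y65.380
G1 X105.358 Y65.380
G1 X126.089 Y80.443
G1 X134.008 Y104.814
M5
G00 X111.005 Y225.045
M3 S201
G1 X108.670 Y232.231 F2475
G1 X102.557 Y236.673
G1 X95.001 Y236.673
G1 X88.888 Y232.231
G1 X86.553 Y225.045
G1 X88.888 Y217.859
G1 X95.001 Y213.417
G1 X102.557 Y213.417
G1 X108.670 Y217.859
G1 X111.005 Y225.045
M5
G00 X58.251 Y109.370
M3 S201
G1 X64.576 Y133.088 F2475
G1 X71.458 Y151.931
G1 X78.896 Y165.901
G1 X86.890 Y174.997
G1 X95.440 Y179.218
M5
G00 X0.000 Y0.000

Since the viewBox matches the mm dimensions, user units are millimetres directly. The only transform is the Y-flip y_m = 256.678 − y_svg.

Shape 1 is a open polyline drawn with `<polyline>`. Its stroke #ff8800 means engrave at S201, F2475. After flipping Y the toolpath is (58.743,18.028) → (94.540,158.009) → (172.575,150.965) → (177.519,95.874).

Shape 2 is a regular polygon drawn with `<path>`. Its stroke #ff8800 means engrave at S201, F2475. After flipping Y the toolpath is (11.698,154.891) → (81.844,158.746) → (50.109,96.070) → (11.698,154.891), returning to the start.

Shape 3 is a circle drawn with `<circle>`. Its stroke #ff8800 means engrave at S201, F2475. After flipping Y the toolpath is (134.008,104.814) → (126.089,129.185) → (105.358,144.248) → (79.732,144.248) → (59.001,129.185) → (51.082,104.814) → (59.001,80.443) → (79.732,65.380) → (105.358,65.380) → (126.089,80.443) → (134.008,104.814), returning to the start.

Shape 4 is a circle drawn with `<circle>`. Its stroke #ff8800 means engrave at S201, F2475. After flipping Y the toolpath is (111.005,225.045) → (108.670,232.231) → (102.557,236.673) → (95.001,236.673) → (88.888,232.231) → (86.553,225.045) → (88.888,217.859) → (95.001,213.417) → (102.557,213.417) → (108.670,217.859) → (111.005,225.045), returning to the start.

Shape 5 is a quadratic bezier drawn with `<path>`. Its stroke #ff8800 means engrave at S201, F2475. After flipping Y the toolpath is (58.251,109.370) → (64.576,133.088) → (71.458,151.931) → (78.896,165.901) → (86.890,174.997) → (95.440,179.218).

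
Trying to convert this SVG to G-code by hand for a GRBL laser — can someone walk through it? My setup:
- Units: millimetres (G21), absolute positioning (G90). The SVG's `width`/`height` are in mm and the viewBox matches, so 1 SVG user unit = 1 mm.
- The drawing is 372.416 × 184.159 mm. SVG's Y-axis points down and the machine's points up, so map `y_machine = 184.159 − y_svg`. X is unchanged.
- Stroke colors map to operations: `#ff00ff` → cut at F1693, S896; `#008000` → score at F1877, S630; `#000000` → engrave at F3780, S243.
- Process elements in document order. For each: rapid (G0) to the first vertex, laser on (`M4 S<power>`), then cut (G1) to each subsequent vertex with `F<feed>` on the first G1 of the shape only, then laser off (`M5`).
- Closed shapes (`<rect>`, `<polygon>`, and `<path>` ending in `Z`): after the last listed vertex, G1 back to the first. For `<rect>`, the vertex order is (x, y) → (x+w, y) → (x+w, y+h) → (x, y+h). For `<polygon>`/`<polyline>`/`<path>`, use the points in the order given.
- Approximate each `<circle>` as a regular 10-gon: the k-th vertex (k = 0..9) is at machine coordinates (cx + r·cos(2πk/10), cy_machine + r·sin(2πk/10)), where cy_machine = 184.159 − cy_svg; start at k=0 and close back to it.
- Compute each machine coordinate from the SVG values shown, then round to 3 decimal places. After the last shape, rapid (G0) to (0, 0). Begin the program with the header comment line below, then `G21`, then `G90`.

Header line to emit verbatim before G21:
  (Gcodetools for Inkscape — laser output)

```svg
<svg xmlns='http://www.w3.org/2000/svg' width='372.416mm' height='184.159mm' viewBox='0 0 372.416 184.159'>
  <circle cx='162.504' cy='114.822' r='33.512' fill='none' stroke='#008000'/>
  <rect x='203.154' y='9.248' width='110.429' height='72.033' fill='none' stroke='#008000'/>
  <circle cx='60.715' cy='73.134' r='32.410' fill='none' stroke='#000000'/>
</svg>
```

(Gcodetools for Inkscape — laser output)
G21
G90
G0 X196.016 Y69.337
M4 S630
G1 X189.616 Y89.035 F1877
G1 X172.860 Y101.209
G1 X152.148 Y101.209
G1 X135.392 Y89.035
G1 X128.992 Y69.337
G1 X135.392 Y49.639
G1 X152.148 Y37.465
G1 X172.860 Y37.465
G1 X189.616 Y49.639
G1 X196.016 Y69.337
M5
G0 X203.154 Y174.911
M4 S630
G1 X313.583 Y174.911 F1877
G1 X313.583 Y102.878
G1 X203.154 Y102.878
G1 X203.154 Y174.911
M5
G0 X93.125 Y111.025
M4 S243
G1 X86.935 Y130.075 F3780
G1 X70.730 Y141.849
G1 X50.700 Y141.849
G1 X34.495 Y130.075
G1 X28.305 Y111.025
G1 X34.495 Y91.975
G1 X50.700 Y80.201
G1 X70.730 Y80.201
G1 X86.935 Y91.975
G1 X93.125 Y111.025
M5
G0 X0.000 Y0.000

Since the viewBox matches the mm dimensions, user units are millimetres directly. The only transform is the Y-flip y_m = 184.159 − y_svg.

Shape 1 is a circle drawn with `<circle>`. Its stroke #008000 means score at S630, F1877. After flipping Y the toolpath is (196.016,69.337) → (189.616,89.035) → (172.860,101.209) → (152.148,101.209) → (135.392,89.035) → (128.992,69.337) → (135.392,49.639) → (152.148,37.465) → (172.860,37.465) → (189.616,49.639) → (196.016,69.337), returning to the start.

Shape 2 is a rectangle drawn with `<rect>`. Its stroke #008000 means score at S630, F1877. After flipping Y the toolpath is (203.154,174.911) → (313.583,174.911) → (313.583,102.878) → (203.154,102.878) → (203.154,174.911), returning to the start.

Shape 3 is a circle drawn with `<circle>`. Its stroke #000000 means engrave at S243, F3780. After flipping Y the toolpath is (93.125,111.025) → (86.935,130.075) → (70.730,141.849) → (50.700,141.849) → (34.495,130.075) → (28.305,111.025) → (34.495,91.975) → (50.700,80.201) → (70.730,80.201) → (86.935,91.975) → (93.125,111.025), returning to the start.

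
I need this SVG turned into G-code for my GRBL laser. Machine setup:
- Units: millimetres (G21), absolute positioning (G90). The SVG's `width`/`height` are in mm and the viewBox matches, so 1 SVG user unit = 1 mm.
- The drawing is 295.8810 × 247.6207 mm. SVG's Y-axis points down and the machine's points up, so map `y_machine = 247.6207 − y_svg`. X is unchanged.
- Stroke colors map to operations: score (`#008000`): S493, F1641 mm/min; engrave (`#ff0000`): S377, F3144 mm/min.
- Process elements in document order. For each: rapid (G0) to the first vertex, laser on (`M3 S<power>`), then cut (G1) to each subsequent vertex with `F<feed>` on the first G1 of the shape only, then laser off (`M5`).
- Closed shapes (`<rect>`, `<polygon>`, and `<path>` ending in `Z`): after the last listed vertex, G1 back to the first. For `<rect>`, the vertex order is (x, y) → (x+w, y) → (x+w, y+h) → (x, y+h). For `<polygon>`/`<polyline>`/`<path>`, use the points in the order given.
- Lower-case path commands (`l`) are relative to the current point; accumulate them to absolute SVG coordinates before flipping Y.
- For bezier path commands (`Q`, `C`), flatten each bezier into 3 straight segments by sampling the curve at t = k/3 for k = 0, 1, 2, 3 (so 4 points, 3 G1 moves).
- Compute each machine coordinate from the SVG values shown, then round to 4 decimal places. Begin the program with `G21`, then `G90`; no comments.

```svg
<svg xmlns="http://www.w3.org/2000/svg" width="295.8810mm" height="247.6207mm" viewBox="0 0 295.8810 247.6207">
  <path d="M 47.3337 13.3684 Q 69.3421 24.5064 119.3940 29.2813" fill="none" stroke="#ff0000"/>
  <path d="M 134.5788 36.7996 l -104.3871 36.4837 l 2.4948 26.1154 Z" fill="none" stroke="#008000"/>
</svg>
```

G21
G90
G0 X47.3337 Y234.2523
M3 S377
G1 X65.1219 Y227.5340 F3144
G1 X89.1420 Y222.2297
G1 X119.3940 Y218.3394
M5
G0 X134.5788 Y210.8211
M3 S493
G1 X30.1917 Y174.3374 F1641
G1 X32.6865 Y148.2220
G1 X134.5788 Y210.8211
M5

1 u = 1 mm; y_m = 247.6207 − y.

[1] `<path>` quadratic bezier, #ff0000→engrave S377 F3144: (47.3337,234.2523) → (65.1219,227.5340) → (89.1420,222.2297) → (119.3940,218.3394)

[2] `<path>` closed polygon, #008000→score S493 F1641: (134.5788,210.8211) → (30.1917,174.3374) → (32.6865,148.2220) → (134.5788,210.8211) (closed)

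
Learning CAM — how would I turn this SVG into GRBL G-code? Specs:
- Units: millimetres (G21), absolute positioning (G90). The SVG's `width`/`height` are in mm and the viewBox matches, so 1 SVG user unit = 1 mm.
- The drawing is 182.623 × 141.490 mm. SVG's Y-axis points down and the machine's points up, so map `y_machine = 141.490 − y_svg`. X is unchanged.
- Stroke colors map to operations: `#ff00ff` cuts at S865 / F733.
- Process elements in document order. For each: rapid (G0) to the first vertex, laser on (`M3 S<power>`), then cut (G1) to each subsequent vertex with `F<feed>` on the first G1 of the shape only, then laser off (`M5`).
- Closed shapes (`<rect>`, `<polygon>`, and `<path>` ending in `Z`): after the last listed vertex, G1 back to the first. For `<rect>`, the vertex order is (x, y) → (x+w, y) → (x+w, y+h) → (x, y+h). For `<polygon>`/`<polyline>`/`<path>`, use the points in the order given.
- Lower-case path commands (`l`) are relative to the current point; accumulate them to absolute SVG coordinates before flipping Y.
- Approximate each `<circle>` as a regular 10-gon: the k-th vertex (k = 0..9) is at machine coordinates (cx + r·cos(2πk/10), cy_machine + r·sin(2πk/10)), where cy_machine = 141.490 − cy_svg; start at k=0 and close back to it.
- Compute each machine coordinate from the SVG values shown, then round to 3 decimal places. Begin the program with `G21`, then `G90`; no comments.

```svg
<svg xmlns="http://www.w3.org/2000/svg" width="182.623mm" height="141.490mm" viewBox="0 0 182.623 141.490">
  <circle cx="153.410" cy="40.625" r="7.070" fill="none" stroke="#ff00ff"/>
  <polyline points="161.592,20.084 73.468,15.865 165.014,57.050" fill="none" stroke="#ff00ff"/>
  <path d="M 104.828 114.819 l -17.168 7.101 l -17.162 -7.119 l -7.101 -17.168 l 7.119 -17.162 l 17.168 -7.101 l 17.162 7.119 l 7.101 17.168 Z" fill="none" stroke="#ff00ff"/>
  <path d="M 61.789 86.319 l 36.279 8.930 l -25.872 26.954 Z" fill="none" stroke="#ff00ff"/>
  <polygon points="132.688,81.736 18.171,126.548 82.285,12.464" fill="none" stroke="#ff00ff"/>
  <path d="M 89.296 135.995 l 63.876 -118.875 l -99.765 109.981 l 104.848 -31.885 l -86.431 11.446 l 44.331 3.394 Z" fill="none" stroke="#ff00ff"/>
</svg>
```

Since the viewBox matches the mm dimensions, user units are millimetres directly. The only transform is the Y-flip y_m = 141.490 − y_svg.

Shape 1 is a circle drawn with `<circle>`. Its stroke #ff00ff means cut at S865, F733. After flipping Y the toolpath is (160.480,100.865) → (159.130,105.021) → (155.595,107.589) → (151.225,107.589) → (147.690,105.021) → (146.340,100.865) → (147.690,96.709) → (151.225,94.141) → (155.595,94.141) → (159.130,96.709) → (160.480,100.865), returning to the start.

Shape 2 is a open polyline drawn with `<polyline>`. Its stroke #ff00ff means cut at S865, F733. After flipping Y the toolpath is (161.592,121.406) → (73.468,125.625) → (165.014,84.440).

Shape 3 is a regular polygon drawn with `<path>`. Its stroke #ff00ff means cut at S865, F733. After flipping Y the toolpath is (104.828,26.671) → (87.660,19.570) → (70.498,26.689) → (63.397,43.857) → (70.516,61.019) → (87.684,68.120) → (104.846,61.001) → (111.947,43.833) → (104.828,26.671), returning to the start.

Shape 4 is a regular polygon drawn with `<path>`. Its stroke #ff00ff means cut at S865, F733. After flipping Y the toolpath is (61.789,55.171) → (98.068,46.241) → (72.196,19.287) → (61.789,55.171), returning to the start.

Shape 5 is a closed polygon drawn with `<polygon>`. Its stroke #ff00ff means cut at S865, F733. After flipping Y the toolpath is (132.688,59.754) → (18.171,14.942) → (82.285,129.026) → (132.688,59.754), returning to the start.

Shape 6 is a closed polygon drawn with `<path>`. Its stroke #ff00ff means cut at S865, F733. After flipping Y the toolpath is (89.296,5.495) → (153.172,124.370) → (53.407,14.389) → (158.255,46.274) → (71.824,34.828) → (116.155,31.434) → (89.296,5.495), returning to the start.

G21
G90
G0 X160.480 Y100.865
M3 S865
G1 X159.130 Y105.021 F733
G1 X155.595 Y107.589
G1 X151.225 Y107.589
G1 X147.690 Y105.021
G1 X146.340 Y100.865
G1 X147.690 Y96.709
G1 X151.225 Y94.141
G1 X155.595 Y94.141
G1 X159.130 Y96.709
G1 X160.480 Y100.865
M5
G0 X161.592 Y121.406
M3 S865
G1 X73.468 Y125.625 F733
G1 X165.014 Y84.440
M5
G0 X104.828 Y26.671
M3 S865
G1 X87.660 Y19.570 F733
G1 X70.498 Y26.689
G1 X63.397 Y43.857
G1 X70.516 Y61.019
G1 X87.684 Y68.120
G1 X104.846 Y61.001
G1 X111.947 Y43.833
G1 X104.828 Y26.671
M5
G0 X61.789 Y55.171
M3 S865
G1 X98.068 Y46.241 F733
G1 X72.196 Y19.287
G1 X61.789 Y55.171
M5
G0 X132.688 Y59.754
M3 S865
G1 X18.171 Y14.942 F733
G1 X82.285 Y129.026
G1 X132.688 Y59.754
M5
G0 X89.296 Y5.495
M3 S865
G1 X153.172 Y124.370 F733
G1 X53.407 Y14.389
G1 X158.255 Y46.274
G1 X71.824 Y34.828
G1 X116.155 Y31.434
G1 X89.296 Y5.495
M5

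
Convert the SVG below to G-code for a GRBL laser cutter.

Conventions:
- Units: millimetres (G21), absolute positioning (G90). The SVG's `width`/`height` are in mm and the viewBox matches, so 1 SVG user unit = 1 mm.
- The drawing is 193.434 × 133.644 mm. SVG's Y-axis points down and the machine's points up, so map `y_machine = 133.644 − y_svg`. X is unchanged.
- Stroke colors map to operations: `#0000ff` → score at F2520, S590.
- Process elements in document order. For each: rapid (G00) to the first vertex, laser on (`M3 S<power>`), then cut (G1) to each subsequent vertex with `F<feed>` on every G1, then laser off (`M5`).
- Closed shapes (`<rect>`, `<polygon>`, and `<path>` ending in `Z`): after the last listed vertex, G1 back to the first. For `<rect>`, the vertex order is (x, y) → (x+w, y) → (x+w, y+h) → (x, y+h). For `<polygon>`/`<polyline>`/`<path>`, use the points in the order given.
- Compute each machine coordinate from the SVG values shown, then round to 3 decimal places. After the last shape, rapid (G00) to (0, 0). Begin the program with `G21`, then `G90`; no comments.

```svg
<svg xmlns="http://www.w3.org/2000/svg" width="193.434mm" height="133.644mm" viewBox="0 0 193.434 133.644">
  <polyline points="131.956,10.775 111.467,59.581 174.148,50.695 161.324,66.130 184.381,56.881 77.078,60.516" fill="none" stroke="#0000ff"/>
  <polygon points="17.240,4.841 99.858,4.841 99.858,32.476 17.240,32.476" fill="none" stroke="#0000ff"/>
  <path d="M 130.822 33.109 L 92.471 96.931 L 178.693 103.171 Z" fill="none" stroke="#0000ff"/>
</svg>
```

1 u = 1 mm; y_m = 133.644 − y.

[1] `<polyline>` open polyline, #0000ff→score S590 F2520: (131.956,122.869) → (111.467,74.063) → (174.148,82.949) → (161.324,67.514) → (184.381,76.763) → (77.078,73.128)

[2] `<polygon>` rectangle, #0000ff→score S590 F2520: (17.240,128.803) → (99.858,128.803) → (99.858,101.168) → (17.240,101.168) → (17.240,128.803) (closed)

[3] `<path>` closed polygon, #0000ff→score S590 F2520: (130.822,100.535) → (92.471,36.713) → (178.693,30.473) → (130.822,100.535) (closed)

G21
G90
G00 X131.956 Y122.869
M3 S590
G1 X111.467 Y74.063 F2520
G1 X174.148 Y82.949 F2520
G1 X161.324 Y67.514 F2520
G1 X184.381 Y76.763 F2520
G1 X77.078 Y73.128 F2520
M5
G00 X17.240 Y128.803
M3 S590
G1 X99.858 Y128.803 F2520
G1 X99.858 Y101.168 F2520
G1 X17.240 Y101.168 F2520
G1 X17.240 Y128.803 F2520
M5
G00 X130.822 Y100.535
M3 S590
G1 X92.471 Y36.713 F2520
G1 X178.693 Y30.473 F2520
G1 X130.822 Y100.535 F2520
M5
G00 X0.000 Y0.000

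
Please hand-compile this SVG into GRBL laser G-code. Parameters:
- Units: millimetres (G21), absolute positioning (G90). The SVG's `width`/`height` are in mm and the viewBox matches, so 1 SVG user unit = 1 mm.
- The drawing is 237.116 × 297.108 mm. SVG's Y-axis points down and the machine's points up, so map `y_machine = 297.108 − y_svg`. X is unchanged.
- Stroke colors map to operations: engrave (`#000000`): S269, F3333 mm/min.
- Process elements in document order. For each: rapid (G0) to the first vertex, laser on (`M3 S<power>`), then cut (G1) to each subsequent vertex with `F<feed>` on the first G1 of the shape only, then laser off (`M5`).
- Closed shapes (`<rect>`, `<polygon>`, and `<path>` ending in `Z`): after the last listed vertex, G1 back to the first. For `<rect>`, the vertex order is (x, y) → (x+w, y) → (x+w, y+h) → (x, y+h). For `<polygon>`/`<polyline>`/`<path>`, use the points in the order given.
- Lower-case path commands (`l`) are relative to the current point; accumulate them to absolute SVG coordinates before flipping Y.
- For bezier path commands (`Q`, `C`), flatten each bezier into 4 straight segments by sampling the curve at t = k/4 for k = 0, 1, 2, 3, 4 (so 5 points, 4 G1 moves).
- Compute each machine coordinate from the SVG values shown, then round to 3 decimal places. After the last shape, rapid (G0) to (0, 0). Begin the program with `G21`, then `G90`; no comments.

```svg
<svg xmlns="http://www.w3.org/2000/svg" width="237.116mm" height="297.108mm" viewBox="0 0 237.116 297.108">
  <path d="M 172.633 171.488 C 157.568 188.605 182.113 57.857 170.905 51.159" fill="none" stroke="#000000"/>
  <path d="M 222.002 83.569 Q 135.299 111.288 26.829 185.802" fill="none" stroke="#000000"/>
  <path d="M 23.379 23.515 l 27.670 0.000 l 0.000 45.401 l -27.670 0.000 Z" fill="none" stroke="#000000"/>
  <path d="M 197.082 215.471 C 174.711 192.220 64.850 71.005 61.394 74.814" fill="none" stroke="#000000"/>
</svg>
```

G21
G90
G0 X172.633 Y125.620
M3 S269
G1 X167.584 Y136.258 F3333
G1 X170.323 Y176.854
G1 X173.785 Y221.915
G1 X170.905 Y245.949
M5
G0 X222.002 Y213.539
M3 S269
G1 X177.290 Y196.755 F3333
G1 X129.857 Y174.121
G1 X79.704 Y145.638
G1 X26.829 Y111.306
M5
G0 X23.379 Y273.593
M3 S269
G1 X51.049 Y273.593 F3333
G1 X51.049 Y228.192
G1 X23.379 Y228.192
G1 X23.379 Y273.593
M5
G0 X197.082 Y81.637
M3 S269
G1 X166.929 Y113.959 F3333
G1 X122.145 Y162.113
G1 X80.907 Y205.193
G1 X61.394 Y222.294
M5
G0 X0.000 Y0.000

viewBox `0 0 237.116 297.108` with mm width/height → 1 unit = 1 mm. Flip: y_m = 297.108 − y_svg.

**Shape 1** — `<path>` cubic bezier, stroke `#000000` → engrave (S269, F3333). Control points (SVG): P0=(172.633,171.488), P1=(157.568,188.605), P2=(182.113,57.857), P3=(170.905,51.159); sampled at t=k/4. Machine vertices: (172.633,125.620) → (167.584,136.258) → (170.323,176.854) → (173.785,221.915) → (170.905,245.949). Open path.

**Shape 2** — `<path>` quadratic bezier, stroke `#000000` → engrave (S269, F3333). Control points (SVG): P0=(222.002,83.569), P1=(135.299,111.288), P2=(26.829,185.802); sampled at t=k/4. Machine vertices: (222.002,213.539) → (177.290,196.755) → (129.857,174.121) → (79.704,145.638) → (26.829,111.306). Open path.

**Shape 3** — `<path>` rectangle, stroke `#000000` → engrave (S269, F3333). Machine vertices: (23.379,273.593) → (51.049,273.593) → (51.049,228.192) → (23.379,228.192) → (23.379,273.593). Closed: final G1 returns to the first vertex.

**Shape 4** — `<path>` cubic bezier, stroke `#000000` → engrave (S269, F3333). Control points (SVG): P0=(197.082,215.471), P1=(174.711,192.220), P2=(64.850,71.005), P3=(61.394,74.814); sampled at t=k/4. Machine vertices: (197.082,81.637) → (166.929,113.959) → (122.145,162.113) → (80.907,205.193) → (61.394,222.294). Open path.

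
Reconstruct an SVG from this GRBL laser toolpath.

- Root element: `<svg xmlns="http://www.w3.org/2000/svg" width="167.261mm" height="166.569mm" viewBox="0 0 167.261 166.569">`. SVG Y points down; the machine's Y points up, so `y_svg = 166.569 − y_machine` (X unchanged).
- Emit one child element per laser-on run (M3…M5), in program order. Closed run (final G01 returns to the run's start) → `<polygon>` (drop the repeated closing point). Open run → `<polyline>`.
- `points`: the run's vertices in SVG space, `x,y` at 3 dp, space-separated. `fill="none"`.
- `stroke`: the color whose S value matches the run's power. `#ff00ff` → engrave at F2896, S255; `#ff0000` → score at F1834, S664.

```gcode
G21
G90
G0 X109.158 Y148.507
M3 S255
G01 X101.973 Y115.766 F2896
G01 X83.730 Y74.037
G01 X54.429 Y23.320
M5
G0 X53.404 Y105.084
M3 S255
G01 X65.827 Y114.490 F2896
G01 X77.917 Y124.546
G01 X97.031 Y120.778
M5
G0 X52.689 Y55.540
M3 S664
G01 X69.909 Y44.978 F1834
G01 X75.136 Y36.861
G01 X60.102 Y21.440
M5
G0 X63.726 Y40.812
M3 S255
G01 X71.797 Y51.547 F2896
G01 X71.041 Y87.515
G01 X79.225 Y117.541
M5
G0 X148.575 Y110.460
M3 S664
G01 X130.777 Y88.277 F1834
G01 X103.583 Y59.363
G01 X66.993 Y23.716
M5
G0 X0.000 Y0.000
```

y_svg = 166.569 − y_m.

[1] S255→`#ff00ff` (engrave); open run; points: 109.158,18.062 101.973,50.803 83.730,92.532 54.429,143.249

[2] S255→`#ff00ff` (engrave); open run; points: 53.404,61.485 65.827,52.079 77.917,42.023 97.031,45.791

[3] S664→`#ff0000` (score); open run; points: 52.689,111.029 69.909,121.591 75.136,129.708 60.102,145.129

[4] S255→`#ff00ff` (engrave); open run; points: 63.726,125.757 71.797,115.022 71.041,79.054 79.225,49.028

[5] S664→`#ff0000` (score); open run; points: 148.575,56.109 130.777,78.292 103.583,107.206 66.993,142.853

<svg xmlns="http://www.w3.org/2000/svg" width="167.261mm" height="166.569mm" viewBox="0 0 167.261 166.569">
  <polyline points="109.158,18.062 101.973,50.803 83.730,92.532 54.429,143.249" fill="none" stroke="#ff00ff"/>
  <polyline points="53.404,61.485 65.827,52.079 77.917,42.023 97.031,45.791" fill="none" stroke="#ff00ff"/>
  <polyline points="52.689,111.029 69.909,121.591 75.136,129.708 60.102,145.129" fill="none" stroke="#ff0000"/>
  <polyline points="63.726,125.757 71.797,115.022 71.041,79.054 79.225,49.028" fill="none" stroke="#ff00ff"/>
  <polyline points="148.575,56.109 130.777,78.292 103.583,107.206 66.993,142.853" fill="none" stroke="#ff0000"/>
</svg>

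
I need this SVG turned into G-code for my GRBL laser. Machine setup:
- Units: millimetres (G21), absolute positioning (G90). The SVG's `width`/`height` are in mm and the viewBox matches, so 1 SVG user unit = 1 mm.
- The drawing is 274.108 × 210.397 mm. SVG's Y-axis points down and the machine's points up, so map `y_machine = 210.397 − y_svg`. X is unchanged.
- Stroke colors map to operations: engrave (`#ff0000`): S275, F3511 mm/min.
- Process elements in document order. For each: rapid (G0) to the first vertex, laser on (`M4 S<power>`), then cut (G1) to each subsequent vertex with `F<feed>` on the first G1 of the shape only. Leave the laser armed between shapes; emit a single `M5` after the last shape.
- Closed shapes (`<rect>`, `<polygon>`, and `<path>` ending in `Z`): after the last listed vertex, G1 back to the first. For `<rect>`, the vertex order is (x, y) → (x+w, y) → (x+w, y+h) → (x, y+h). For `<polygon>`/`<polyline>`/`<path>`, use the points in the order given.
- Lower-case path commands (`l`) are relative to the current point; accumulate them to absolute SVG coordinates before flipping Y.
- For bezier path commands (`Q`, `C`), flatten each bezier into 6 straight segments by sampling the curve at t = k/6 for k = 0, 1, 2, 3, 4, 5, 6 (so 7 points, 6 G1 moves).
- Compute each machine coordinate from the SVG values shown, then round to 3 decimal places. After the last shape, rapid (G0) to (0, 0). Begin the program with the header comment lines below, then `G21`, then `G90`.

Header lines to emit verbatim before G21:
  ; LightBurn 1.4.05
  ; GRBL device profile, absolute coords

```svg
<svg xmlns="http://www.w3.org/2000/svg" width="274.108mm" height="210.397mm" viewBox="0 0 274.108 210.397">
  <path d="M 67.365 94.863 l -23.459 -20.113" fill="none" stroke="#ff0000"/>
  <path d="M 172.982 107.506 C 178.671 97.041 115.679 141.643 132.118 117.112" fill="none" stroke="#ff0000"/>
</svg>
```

viewBox `0 0 274.108 210.397` with mm width/height → 1 unit = 1 mm. Flip: y_m = 210.397 − y_svg.

**Shape 1** — `<path>` line segment, stroke `#ff0000` → engrave (S275, F3511). Machine vertices: (67.365,115.534) → (43.906,135.647). Open path.

**Shape 2** — `<path>` cubic bezier, stroke `#ff0000` → engrave (S275, F3511). Control points (SVG): P0=(172.982,107.506), P1=(178.671,97.041), P2=(115.679,141.643), P3=(132.118,117.112); sampled at t=k/6. Machine vertices: (172.982,102.891) → (170.789,104.110) → (161.263,99.600) → (148.519,92.813) → (136.670,87.198) → (129.832,86.206) → (132.118,93.285). Open path.

; LightBurn 1.4.05
; GRBL device profile, absolute coords
G21
G90
G0 X67.365 Y115.534
M4 S275
G1 X43.906 Y135.647 F3511
G0 X172.982 Y102.891
M4 S275
G1 X170.789 Y104.110 F3511
G1 X161.263 Y99.600
G1 X148.519 Y92.813
G1 X136.670 Y87.198
G1 X129.832 Y86.206
G1 X132.118 Y93.285
M5
G0 X0.000 Y0.000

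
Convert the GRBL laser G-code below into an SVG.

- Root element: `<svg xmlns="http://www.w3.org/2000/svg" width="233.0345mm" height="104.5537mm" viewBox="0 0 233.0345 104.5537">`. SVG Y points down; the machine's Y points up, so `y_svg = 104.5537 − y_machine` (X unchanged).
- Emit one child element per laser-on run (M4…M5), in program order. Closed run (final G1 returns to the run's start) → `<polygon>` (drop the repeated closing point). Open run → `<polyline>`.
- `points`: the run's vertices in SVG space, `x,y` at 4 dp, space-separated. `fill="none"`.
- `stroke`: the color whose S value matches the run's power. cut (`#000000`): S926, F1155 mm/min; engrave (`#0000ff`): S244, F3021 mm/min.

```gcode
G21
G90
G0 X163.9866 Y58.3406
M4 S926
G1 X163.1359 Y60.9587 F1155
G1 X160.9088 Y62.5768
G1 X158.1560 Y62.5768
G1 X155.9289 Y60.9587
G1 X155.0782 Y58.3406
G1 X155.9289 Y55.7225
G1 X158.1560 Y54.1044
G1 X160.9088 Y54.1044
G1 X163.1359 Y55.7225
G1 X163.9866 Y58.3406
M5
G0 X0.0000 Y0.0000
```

y_svg = 104.5537 − y_m. Every run uses S926, so all elements get stroke `#000000` (cut).

[1] closed run; points: 163.9866,46.2131 163.1359,43.5950 160.9088,41.9769 158.1560,41.9769 155.9289,43.5950 155.0782,46.2131 155.9289,48.8312 158.1560,50.4493 160.9088,50.4493 163.1359,48.8312

<svg xmlns="http://www.w3.org/2000/svg" width="233.0345mm" height="104.5537mm" viewBox="0 0 233.0345 104.5537">
  <polygon points="163.9866,46.2131 163.1359,43.5950 160.9088,41.9769 158.1560,41.9769 155.9289,43.5950 155.0782,46.2131 155.9289,48.8312 158.1560,50.4493 160.9088,50.4493 163.1359,48.8312" fill="none" stroke="#000000"/>
</svg>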